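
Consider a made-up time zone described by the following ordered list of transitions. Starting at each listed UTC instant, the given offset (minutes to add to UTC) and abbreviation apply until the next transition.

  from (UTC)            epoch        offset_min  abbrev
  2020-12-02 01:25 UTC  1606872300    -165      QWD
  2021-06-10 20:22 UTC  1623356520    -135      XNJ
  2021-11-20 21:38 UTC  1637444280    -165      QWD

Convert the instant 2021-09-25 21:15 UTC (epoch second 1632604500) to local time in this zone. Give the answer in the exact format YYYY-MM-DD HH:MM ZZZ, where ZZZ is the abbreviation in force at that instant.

Query: 2021-09-25 21:15 UTC
Rule 2/3 (XNJ, -02:15): 2021-06-10 20:22 UTC ≤ query < 2021-11-20 21:38 UTC
21·60 + 15 - 135 = 1140 min
1140 = 0·1440 + 1140; 1140 = 19·60 + 0 → 19:00, same day
→ 2021-09-25 19:00 XNJ

2021-09-25 19:00 XNJ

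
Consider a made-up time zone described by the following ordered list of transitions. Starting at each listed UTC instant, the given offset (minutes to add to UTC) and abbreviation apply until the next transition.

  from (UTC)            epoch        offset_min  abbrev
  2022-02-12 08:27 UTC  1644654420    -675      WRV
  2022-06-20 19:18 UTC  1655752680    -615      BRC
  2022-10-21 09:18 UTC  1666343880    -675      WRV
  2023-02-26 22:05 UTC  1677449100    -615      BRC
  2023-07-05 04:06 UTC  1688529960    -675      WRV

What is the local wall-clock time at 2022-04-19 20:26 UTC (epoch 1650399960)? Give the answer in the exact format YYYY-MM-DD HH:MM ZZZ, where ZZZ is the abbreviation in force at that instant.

Query: 2022-04-19 20:26 UTC
Rule 1/5 (WRV, -11:15): 2022-02-12 08:27 UTC ≤ query < 2022-06-20 19:18 UTC
20·60 + 26 - 675 = 551 min
551 = 0·1440 + 551; 551 = 9·60 + 11 → 09:11, same day
→ 2022-04-19 09:11 WRV

2022-04-19 09:11 WRV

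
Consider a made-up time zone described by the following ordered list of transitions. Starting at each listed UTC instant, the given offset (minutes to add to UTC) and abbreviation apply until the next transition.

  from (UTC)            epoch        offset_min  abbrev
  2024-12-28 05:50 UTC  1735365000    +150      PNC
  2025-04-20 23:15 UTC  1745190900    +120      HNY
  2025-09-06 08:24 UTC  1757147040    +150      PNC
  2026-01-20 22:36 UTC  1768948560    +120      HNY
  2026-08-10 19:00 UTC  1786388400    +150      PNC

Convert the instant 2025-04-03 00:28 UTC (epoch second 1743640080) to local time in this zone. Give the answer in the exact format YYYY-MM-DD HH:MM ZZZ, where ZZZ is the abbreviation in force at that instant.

2025-04-03 02:58 PNC

Query: 2025-04-03 00:28 UTC
Rule 1/5 (PNC, +02:30): 2024-12-28 05:50 UTC ≤ query < 2025-04-20 23:15 UTC
0·60 + 28 + 150 = 178 min
178 = 0·1440 + 178; 178 = 2·60 + 58 → 02:58, same day
→ 2025-04-03 02:58 PNC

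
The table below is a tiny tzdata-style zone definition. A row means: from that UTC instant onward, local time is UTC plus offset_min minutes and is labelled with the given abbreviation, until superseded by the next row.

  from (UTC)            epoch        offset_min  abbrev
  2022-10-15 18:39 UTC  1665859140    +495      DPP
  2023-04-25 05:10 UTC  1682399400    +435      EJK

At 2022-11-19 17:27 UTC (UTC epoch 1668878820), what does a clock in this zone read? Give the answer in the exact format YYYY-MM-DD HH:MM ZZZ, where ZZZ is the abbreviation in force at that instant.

2022-11-20 01:42 DPP

Query: 2022-11-19 17:27 UTC
Rule 1/2 (DPP, +08:15): 2022-10-15 18:39 UTC ≤ query < 2023-04-25 05:10 UTC
17·60 + 27 + 495 = 1542 min
1542 = 1·1440 + 102; 102 = 1·60 + 42 → 01:42, 2022-11-19 + 1 day = 2022-11-20
→ 2022-11-20 01:42 DPP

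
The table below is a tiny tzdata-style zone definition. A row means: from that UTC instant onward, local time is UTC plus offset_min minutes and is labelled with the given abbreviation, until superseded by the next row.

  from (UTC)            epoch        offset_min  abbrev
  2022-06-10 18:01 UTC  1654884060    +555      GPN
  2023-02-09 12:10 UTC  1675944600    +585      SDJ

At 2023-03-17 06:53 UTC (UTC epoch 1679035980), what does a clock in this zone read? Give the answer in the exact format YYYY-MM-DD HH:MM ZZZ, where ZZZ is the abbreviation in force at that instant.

2023-03-17 16:38 SDJ

Query: 2023-03-17 06:53 UTC
Rule 2/2 (SDJ, +09:45): 2023-02-09 12:10 UTC ≤ query < +∞
6·60 + 53 + 585 = 998 min
998 = 0·1440 + 998; 998 = 16·60 + 38 → 16:38, same day
→ 2023-03-17 16:38 SDJ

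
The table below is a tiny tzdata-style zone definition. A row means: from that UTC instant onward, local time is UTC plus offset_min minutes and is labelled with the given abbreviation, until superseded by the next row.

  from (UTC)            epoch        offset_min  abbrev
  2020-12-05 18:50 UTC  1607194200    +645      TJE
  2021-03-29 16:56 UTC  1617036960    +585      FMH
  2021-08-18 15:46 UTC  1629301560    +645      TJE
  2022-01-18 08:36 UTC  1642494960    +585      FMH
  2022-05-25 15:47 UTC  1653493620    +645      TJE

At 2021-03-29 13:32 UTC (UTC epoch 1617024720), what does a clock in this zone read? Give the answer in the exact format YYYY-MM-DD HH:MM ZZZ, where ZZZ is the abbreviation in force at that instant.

Query: 2021-03-29 13:32 UTC
Rule 1/5 (TJE, +10:45): 2020-12-05 18:50 UTC ≤ query < 2021-03-29 16:56 UTC
13·60 + 32 + 645 = 1457 min
1457 = 1·1440 + 17; 17 = 0·60 + 17 → 00:17, 2021-03-29 + 1 day = 2021-03-30
→ 2021-03-30 00:17 TJE

2021-03-30 00:17 TJE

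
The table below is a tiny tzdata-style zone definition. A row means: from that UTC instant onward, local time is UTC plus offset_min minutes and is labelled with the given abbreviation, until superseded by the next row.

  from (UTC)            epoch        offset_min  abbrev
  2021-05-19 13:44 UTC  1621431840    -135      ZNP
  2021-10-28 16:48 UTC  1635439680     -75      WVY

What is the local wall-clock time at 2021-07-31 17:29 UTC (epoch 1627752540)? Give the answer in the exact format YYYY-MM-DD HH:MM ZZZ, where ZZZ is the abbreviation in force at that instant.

Query: 2021-07-31 17:29 UTC
Rule 1/2 (ZNP, -02:15): 2021-05-19 13:44 UTC ≤ query < 2021-10-28 16:48 UTC
17·60 + 29 - 135 = 914 min
914 = 0·1440 + 914; 914 = 15·60 + 14 → 15:14, same day
→ 2021-07-31 15:14 ZNP

2021-07-31 15:14 ZNP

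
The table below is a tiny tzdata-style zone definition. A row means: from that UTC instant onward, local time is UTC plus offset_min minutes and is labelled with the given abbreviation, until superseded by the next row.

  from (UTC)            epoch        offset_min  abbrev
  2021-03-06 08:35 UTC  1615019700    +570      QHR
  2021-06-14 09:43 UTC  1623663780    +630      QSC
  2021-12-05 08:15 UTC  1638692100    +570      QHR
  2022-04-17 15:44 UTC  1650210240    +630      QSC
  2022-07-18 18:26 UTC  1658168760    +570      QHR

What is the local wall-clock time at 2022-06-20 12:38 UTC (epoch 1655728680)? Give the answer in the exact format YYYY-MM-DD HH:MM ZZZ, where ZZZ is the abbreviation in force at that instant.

2022-06-20 23:08 QSC

Query: 2022-06-20 12:38 UTC
Rule 4/5 (QSC, +10:30): 2022-04-17 15:44 UTC ≤ query < 2022-07-18 18:26 UTC
12·60 + 38 + 630 = 1388 min
1388 = 0·1440 + 1388; 1388 = 23·60 + 8 → 23:08, same day
→ 2022-06-20 23:08 QSC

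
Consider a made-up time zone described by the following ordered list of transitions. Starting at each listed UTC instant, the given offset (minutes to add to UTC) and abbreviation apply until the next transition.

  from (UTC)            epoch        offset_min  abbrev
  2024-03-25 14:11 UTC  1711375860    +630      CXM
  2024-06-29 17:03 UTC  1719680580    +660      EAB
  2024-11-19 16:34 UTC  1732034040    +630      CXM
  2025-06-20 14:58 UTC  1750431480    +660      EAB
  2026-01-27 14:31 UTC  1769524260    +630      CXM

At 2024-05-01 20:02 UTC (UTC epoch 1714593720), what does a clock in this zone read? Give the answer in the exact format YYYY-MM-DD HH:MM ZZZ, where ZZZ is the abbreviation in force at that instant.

2024-05-02 06:32 CXM

Query: 2024-05-01 20:02 UTC
Rule 1/5 (CXM, +10:30): 2024-03-25 14:11 UTC ≤ query < 2024-06-29 17:03 UTC
20·60 + 2 + 630 = 1832 min
1832 = 1·1440 + 392; 392 = 6·60 + 32 → 06:32, 2024-05-01 + 1 day = 2024-05-02
→ 2024-05-02 06:32 CXM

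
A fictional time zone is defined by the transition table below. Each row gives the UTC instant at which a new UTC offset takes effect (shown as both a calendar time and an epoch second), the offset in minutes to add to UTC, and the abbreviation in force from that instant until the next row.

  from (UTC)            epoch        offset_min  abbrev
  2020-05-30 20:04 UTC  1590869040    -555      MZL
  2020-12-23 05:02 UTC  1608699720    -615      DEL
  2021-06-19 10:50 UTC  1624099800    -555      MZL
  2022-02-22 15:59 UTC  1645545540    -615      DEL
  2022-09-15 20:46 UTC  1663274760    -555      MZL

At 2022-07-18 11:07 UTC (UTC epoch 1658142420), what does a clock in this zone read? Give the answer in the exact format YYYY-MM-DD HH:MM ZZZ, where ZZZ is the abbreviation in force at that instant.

Query: 2022-07-18 11:07 UTC
Rule 4/5 (DEL, -10:15): 2022-02-22 15:59 UTC ≤ query < 2022-09-15 20:46 UTC
11·60 + 7 - 615 = 52 min
52 = 0·1440 + 52; 52 = 0·60 + 52 → 00:52, same day
→ 2022-07-18 00:52 DEL

2022-07-18 00:52 DEL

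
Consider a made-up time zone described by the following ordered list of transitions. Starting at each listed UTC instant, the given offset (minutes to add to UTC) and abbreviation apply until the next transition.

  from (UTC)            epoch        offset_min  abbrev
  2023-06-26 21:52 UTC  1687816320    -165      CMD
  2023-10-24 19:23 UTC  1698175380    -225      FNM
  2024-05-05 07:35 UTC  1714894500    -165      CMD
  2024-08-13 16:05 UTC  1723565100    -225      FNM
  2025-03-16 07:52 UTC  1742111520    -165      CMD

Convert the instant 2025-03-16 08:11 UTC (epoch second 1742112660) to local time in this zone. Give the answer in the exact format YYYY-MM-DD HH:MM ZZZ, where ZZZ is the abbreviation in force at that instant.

Query: 2025-03-16 08:11 UTC
Rule 5/5 (CMD, -02:45): 2025-03-16 07:52 UTC ≤ query < +∞
8·60 + 11 - 165 = 326 min
326 = 0·1440 + 326; 326 = 5·60 + 26 → 05:26, same day
→ 2025-03-16 05:26 CMD

2025-03-16 05:26 CMD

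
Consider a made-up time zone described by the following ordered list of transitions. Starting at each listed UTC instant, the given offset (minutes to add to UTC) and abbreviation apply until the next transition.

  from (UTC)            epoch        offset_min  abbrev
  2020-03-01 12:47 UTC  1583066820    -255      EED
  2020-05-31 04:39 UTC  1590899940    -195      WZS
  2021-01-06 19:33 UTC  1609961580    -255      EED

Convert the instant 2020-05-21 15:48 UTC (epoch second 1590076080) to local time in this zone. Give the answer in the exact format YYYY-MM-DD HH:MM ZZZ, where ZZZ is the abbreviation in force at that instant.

Query: 2020-05-21 15:48 UTC
Rule 1/3 (EED, -04:15): 2020-03-01 12:47 UTC ≤ query < 2020-05-31 04:39 UTC
15·60 + 48 - 255 = 693 min
693 = 0·1440 + 693; 693 = 11·60 + 33 → 11:33, same day
→ 2020-05-21 11:33 EED

2020-05-21 11:33 EED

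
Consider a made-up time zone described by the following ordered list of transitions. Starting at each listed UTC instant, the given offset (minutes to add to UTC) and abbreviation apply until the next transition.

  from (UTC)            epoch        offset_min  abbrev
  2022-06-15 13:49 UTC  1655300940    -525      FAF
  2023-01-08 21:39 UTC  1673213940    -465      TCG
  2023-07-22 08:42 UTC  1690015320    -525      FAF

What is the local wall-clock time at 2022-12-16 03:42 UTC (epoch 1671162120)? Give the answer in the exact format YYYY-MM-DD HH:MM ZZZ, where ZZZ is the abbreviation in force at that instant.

Query: 2022-12-16 03:42 UTC
Rule 1/3 (FAF, -08:45): 2022-06-15 13:49 UTC ≤ query < 2023-01-08 21:39 UTC
3·60 + 42 - 525 = -303 min
-303 = -1·1440 + 1137; 1137 = 18·60 + 57 → 18:57, 2022-12-16 - 1 day = 2022-12-15
→ 2022-12-15 18:57 FAF

2022-12-15 18:57 FAF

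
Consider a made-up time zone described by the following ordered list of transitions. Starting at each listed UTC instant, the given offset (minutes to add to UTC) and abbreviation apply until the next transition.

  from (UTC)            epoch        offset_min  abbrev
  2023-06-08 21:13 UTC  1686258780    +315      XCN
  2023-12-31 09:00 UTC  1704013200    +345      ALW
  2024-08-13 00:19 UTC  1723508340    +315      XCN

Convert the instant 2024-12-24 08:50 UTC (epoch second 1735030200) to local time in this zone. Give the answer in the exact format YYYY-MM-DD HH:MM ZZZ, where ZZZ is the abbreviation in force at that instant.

2024-12-24 14:05 XCN

Query: 2024-12-24 08:50 UTC
Rule 3/3 (XCN, +05:15): 2024-08-13 00:19 UTC ≤ query < +∞
8·60 + 50 + 315 = 845 min
845 = 0·1440 + 845; 845 = 14·60 + 5 → 14:05, same day
→ 2024-12-24 14:05 XCN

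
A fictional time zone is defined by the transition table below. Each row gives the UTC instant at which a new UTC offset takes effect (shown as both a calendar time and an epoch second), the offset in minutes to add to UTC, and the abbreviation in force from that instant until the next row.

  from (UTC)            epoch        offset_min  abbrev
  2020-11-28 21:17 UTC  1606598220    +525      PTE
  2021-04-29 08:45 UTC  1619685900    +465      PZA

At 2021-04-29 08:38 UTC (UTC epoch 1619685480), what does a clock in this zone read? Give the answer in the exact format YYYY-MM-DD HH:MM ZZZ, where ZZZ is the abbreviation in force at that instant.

Query: 2021-04-29 08:38 UTC
Rule 1/2 (PTE, +08:45): 2020-11-28 21:17 UTC ≤ query < 2021-04-29 08:45 UTC
8·60 + 38 + 525 = 1043 min
1043 = 0·1440 + 1043; 1043 = 17·60 + 23 → 17:23, same day
→ 2021-04-29 17:23 PTE

2021-04-29 17:23 PTE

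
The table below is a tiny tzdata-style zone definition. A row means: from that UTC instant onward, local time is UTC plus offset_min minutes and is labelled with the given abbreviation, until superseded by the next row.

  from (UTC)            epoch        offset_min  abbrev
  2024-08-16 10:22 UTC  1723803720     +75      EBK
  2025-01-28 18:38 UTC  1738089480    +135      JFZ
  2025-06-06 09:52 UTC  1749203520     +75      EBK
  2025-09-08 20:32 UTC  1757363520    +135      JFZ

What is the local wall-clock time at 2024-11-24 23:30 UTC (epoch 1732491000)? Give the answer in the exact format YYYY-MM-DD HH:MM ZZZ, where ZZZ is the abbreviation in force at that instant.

Query: 2024-11-24 23:30 UTC
Rule 1/4 (EBK, +01:15): 2024-08-16 10:22 UTC ≤ query < 2025-01-28 18:38 UTC
23·60 + 30 + 75 = 1485 min
1485 = 1·1440 + 45; 45 = 0·60 + 45 → 00:45, 2024-11-24 + 1 day = 2024-11-25
→ 2024-11-25 00:45 EBK

2024-11-25 00:45 EBK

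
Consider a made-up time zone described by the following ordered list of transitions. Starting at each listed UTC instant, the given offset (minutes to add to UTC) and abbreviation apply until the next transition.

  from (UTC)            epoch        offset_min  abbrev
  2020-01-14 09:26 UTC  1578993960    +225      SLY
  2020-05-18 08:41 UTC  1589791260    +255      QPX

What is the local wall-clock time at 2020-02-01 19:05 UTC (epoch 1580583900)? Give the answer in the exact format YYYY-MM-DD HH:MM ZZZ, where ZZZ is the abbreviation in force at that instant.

2020-02-01 22:50 SLY

Query: 2020-02-01 19:05 UTC
Rule 1/2 (SLY, +03:45): 2020-01-14 09:26 UTC ≤ query < 2020-05-18 08:41 UTC
19·60 + 5 + 225 = 1370 min
1370 = 0·1440 + 1370; 1370 = 22·60 + 50 → 22:50, same day
→ 2020-02-01 22:50 SLY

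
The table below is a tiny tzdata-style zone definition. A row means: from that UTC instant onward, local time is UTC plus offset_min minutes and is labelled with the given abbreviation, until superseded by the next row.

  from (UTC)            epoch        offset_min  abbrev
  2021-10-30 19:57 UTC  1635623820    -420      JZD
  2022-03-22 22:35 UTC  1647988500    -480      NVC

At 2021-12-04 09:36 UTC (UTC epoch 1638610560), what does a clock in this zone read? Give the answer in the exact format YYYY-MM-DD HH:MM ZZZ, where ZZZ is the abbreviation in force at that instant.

Query: 2021-12-04 09:36 UTC
Rule 1/2 (JZD, -07:00): 2021-10-30 19:57 UTC ≤ query < 2022-03-22 22:35 UTC
9·60 + 36 - 420 = 156 min
156 = 0·1440 + 156; 156 = 2·60 + 36 → 02:36, same day
→ 2021-12-04 02:36 JZD

2021-12-04 02:36 JZD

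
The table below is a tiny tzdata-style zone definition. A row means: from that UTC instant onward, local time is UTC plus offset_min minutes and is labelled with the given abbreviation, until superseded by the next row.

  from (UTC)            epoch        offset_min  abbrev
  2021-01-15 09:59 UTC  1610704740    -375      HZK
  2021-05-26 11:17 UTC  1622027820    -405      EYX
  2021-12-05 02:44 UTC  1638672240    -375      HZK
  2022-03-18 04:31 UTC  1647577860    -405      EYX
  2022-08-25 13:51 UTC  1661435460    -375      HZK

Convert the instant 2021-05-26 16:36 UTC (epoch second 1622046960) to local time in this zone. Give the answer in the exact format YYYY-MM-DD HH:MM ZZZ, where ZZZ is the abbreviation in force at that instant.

Query: 2021-05-26 16:36 UTC
Rule 2/5 (EYX, -06:45): 2021-05-26 11:17 UTC ≤ query < 2021-12-05 02:44 UTC
16·60 + 36 - 405 = 591 min
591 = 0·1440 + 591; 591 = 9·60 + 51 → 09:51, same day
→ 2021-05-26 09:51 EYX

2021-05-26 09:51 EYX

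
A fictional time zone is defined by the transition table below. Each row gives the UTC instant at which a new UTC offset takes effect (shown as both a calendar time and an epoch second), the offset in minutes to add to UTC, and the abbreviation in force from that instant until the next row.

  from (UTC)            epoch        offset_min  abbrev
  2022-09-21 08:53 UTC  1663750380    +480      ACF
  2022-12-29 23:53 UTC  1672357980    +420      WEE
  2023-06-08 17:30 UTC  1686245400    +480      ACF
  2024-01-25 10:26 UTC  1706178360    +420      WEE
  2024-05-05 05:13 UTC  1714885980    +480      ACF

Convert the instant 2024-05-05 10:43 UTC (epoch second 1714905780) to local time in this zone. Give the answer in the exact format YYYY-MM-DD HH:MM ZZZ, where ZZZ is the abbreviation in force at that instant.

2024-05-05 18:43 ACF

Query: 2024-05-05 10:43 UTC
Rule 5/5 (ACF, +08:00): 2024-05-05 05:13 UTC ≤ query < +∞
10·60 + 43 + 480 = 1123 min
1123 = 0·1440 + 1123; 1123 = 18·60 + 43 → 18:43, same day
→ 2024-05-05 18:43 ACF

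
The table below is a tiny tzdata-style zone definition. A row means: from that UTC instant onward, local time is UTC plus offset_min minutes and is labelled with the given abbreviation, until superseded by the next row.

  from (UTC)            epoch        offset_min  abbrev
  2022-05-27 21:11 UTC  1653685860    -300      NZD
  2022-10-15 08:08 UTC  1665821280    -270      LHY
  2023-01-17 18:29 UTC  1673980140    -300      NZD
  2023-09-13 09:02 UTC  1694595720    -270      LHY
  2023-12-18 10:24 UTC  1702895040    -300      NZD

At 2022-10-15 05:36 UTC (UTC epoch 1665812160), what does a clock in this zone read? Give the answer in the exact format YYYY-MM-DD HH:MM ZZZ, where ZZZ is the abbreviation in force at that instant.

Query: 2022-10-15 05:36 UTC
Rule 1/5 (NZD, -05:00): 2022-05-27 21:11 UTC ≤ query < 2022-10-15 08:08 UTC
5·60 + 36 - 300 = 36 min
36 = 0·1440 + 36; 36 = 0·60 + 36 → 00:36, same day
→ 2022-10-15 00:36 NZD

2022-10-15 00:36 NZD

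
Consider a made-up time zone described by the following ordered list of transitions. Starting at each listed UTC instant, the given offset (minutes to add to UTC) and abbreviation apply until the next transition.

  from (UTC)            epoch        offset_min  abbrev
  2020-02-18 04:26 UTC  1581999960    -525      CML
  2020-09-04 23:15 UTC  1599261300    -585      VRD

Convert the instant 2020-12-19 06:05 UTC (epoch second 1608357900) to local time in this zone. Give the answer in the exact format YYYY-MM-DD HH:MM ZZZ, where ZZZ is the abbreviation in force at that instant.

Query: 2020-12-19 06:05 UTC
Rule 2/2 (VRD, -09:45): 2020-09-04 23:15 UTC ≤ query < +∞
6·60 + 5 - 585 = -220 min
-220 = -1·1440 + 1220; 1220 = 20·60 + 20 → 20:20, 2020-12-19 - 1 day = 2020-12-18
→ 2020-12-18 20:20 VRD

2020-12-18 20:20 VRD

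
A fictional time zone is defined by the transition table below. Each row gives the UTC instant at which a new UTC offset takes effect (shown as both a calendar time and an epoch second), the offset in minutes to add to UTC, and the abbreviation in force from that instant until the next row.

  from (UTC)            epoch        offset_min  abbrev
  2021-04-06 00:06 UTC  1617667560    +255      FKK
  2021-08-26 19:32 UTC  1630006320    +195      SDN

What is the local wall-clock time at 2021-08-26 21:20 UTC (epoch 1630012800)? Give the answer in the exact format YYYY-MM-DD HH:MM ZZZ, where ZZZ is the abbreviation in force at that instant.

Query: 2021-08-26 21:20 UTC
Rule 2/2 (SDN, +03:15): 2021-08-26 19:32 UTC ≤ query < +∞
21·60 + 20 + 195 = 1475 min
1475 = 1·1440 + 35; 35 = 0·60 + 35 → 00:35, 2021-08-26 + 1 day = 2021-08-27
→ 2021-08-27 00:35 SDN

2021-08-27 00:35 SDN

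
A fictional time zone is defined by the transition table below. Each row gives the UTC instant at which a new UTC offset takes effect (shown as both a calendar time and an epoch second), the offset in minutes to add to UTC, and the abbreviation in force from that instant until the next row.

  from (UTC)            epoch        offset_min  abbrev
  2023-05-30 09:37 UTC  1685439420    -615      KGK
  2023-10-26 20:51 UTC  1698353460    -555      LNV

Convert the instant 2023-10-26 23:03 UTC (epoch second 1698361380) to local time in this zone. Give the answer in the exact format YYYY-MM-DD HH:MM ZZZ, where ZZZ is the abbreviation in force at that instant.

2023-10-26 13:48 LNV

Query: 2023-10-26 23:03 UTC
Rule 2/2 (LNV, -09:15): 2023-10-26 20:51 UTC ≤ query < +∞
23·60 + 3 - 555 = 828 min
828 = 0·1440 + 828; 828 = 13·60 + 48 → 13:48, same day
→ 2023-10-26 13:48 LNV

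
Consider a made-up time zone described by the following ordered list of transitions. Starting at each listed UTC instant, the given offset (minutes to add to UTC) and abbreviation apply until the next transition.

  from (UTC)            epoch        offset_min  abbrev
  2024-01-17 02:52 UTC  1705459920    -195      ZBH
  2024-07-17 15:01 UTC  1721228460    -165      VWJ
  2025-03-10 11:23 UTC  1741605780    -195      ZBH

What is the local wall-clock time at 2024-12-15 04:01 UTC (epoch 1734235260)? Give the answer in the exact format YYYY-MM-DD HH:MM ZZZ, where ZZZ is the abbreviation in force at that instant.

2024-12-15 01:16 VWJ

Query: 2024-12-15 04:01 UTC
Rule 2/3 (VWJ, -02:45): 2024-07-17 15:01 UTC ≤ query < 2025-03-10 11:23 UTC
4·60 + 1 - 165 = 76 min
76 = 0·1440 + 76; 76 = 1·60 + 16 → 01:16, same day
→ 2024-12-15 01:16 VWJ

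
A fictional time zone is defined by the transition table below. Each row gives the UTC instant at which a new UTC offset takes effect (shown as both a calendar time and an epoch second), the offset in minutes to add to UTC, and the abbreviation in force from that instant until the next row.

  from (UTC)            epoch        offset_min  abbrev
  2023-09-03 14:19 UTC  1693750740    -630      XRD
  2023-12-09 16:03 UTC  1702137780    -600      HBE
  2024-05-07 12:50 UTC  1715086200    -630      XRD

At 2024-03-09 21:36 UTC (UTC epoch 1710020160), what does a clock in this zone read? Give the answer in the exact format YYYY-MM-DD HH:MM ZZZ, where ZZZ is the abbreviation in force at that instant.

2024-03-09 11:36 HBE

Query: 2024-03-09 21:36 UTC
Rule 2/3 (HBE, -10:00): 2023-12-09 16:03 UTC ≤ query < 2024-05-07 12:50 UTC
21·60 + 36 - 600 = 696 min
696 = 0·1440 + 696; 696 = 11·60 + 36 → 11:36, same day
→ 2024-03-09 11:36 HBE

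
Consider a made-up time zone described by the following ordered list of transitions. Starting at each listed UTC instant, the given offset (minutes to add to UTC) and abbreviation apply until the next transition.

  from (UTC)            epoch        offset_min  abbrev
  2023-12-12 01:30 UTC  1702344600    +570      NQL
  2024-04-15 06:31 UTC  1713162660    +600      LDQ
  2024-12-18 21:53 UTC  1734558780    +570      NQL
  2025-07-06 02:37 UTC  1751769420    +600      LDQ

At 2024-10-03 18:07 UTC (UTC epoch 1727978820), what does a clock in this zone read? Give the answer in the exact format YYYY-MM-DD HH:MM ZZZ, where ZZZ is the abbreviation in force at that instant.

Query: 2024-10-03 18:07 UTC
Rule 2/4 (LDQ, +10:00): 2024-04-15 06:31 UTC ≤ query < 2024-12-18 21:53 UTC
18·60 + 7 + 600 = 1687 min
1687 = 1·1440 + 247; 247 = 4·60 + 7 → 04:07, 2024-10-03 + 1 day = 2024-10-04
→ 2024-10-04 04:07 LDQ

2024-10-04 04:07 LDQ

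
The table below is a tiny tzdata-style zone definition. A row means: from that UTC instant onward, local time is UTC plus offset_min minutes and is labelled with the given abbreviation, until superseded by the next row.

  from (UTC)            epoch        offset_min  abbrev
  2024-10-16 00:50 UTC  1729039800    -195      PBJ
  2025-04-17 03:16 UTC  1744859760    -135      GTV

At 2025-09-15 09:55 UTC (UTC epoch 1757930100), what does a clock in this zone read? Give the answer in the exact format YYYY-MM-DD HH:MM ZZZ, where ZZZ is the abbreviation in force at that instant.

Query: 2025-09-15 09:55 UTC
Rule 2/2 (GTV, -02:15): 2025-04-17 03:16 UTC ≤ query < +∞
9·60 + 55 - 135 = 460 min
460 = 0·1440 + 460; 460 = 7·60 + 40 → 07:40, same day
→ 2025-09-15 07:40 GTV

2025-09-15 07:40 GTV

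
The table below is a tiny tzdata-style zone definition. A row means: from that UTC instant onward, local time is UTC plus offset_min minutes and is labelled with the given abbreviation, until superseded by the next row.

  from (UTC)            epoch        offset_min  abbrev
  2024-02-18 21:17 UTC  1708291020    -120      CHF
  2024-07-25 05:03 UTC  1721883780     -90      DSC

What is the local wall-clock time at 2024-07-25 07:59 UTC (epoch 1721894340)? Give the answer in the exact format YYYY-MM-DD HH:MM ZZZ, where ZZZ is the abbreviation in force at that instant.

2024-07-25 06:29 DSC

Query: 2024-07-25 07:59 UTC
Rule 2/2 (DSC, -01:30): 2024-07-25 05:03 UTC ≤ query < +∞
7·60 + 59 - 90 = 389 min
389 = 0·1440 + 389; 389 = 6·60 + 29 → 06:29, same day
→ 2024-07-25 06:29 DSC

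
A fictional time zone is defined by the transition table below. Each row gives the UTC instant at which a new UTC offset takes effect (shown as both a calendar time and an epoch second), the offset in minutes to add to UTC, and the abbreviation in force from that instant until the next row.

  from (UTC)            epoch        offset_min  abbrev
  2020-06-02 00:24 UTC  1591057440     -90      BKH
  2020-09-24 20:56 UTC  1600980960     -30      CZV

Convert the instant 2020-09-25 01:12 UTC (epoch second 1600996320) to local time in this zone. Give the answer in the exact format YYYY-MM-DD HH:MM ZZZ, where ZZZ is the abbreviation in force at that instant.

Query: 2020-09-25 01:12 UTC
Rule 2/2 (CZV, -00:30): 2020-09-24 20:56 UTC ≤ query < +∞
1·60 + 12 - 30 = 42 min
42 = 0·1440 + 42; 42 = 0·60 + 42 → 00:42, same day
→ 2020-09-25 00:42 CZV

2020-09-25 00:42 CZV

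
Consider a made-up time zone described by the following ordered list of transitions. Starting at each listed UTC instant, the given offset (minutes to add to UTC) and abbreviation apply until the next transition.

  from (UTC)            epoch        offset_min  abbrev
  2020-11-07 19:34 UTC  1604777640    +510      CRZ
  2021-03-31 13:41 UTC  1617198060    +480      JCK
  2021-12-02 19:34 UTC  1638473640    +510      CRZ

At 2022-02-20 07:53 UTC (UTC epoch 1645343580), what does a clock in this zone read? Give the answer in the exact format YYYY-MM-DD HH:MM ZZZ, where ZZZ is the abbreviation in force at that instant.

2022-02-20 16:23 CRZ

Query: 2022-02-20 07:53 UTC
Rule 3/3 (CRZ, +08:30): 2021-12-02 19:34 UTC ≤ query < +∞
7·60 + 53 + 510 = 983 min
983 = 0·1440 + 983; 983 = 16·60 + 23 → 16:23, same day
→ 2022-02-20 16:23 CRZ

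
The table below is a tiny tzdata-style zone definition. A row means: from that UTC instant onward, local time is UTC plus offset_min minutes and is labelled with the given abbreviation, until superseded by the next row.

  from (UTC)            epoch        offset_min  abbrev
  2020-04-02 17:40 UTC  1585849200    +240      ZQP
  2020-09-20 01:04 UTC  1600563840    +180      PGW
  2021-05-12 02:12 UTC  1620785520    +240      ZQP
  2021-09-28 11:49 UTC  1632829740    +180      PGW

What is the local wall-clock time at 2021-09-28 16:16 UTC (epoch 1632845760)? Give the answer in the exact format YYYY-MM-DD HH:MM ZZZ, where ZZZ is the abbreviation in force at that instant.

2021-09-28 19:16 PGW

Query: 2021-09-28 16:16 UTC
Rule 4/4 (PGW, +03:00): 2021-09-28 11:49 UTC ≤ query < +∞
16·60 + 16 + 180 = 1156 min
1156 = 0·1440 + 1156; 1156 = 19·60 + 16 → 19:16, same day
→ 2021-09-28 19:16 PGW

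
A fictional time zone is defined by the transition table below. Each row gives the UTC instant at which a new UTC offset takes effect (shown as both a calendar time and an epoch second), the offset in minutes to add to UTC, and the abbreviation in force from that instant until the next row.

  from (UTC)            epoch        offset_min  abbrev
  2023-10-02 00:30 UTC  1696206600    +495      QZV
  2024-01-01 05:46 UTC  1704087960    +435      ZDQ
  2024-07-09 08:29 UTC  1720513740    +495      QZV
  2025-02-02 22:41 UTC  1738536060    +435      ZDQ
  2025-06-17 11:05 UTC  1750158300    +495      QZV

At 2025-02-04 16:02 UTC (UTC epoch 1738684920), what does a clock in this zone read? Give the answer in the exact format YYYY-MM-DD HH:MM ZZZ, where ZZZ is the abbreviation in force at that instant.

Query: 2025-02-04 16:02 UTC
Rule 4/5 (ZDQ, +07:15): 2025-02-02 22:41 UTC ≤ query < 2025-06-17 11:05 UTC
16·60 + 2 + 435 = 1397 min
1397 = 0·1440 + 1397; 1397 = 23·60 + 17 → 23:17, same day
→ 2025-02-04 23:17 ZDQ

2025-02-04 23:17 ZDQ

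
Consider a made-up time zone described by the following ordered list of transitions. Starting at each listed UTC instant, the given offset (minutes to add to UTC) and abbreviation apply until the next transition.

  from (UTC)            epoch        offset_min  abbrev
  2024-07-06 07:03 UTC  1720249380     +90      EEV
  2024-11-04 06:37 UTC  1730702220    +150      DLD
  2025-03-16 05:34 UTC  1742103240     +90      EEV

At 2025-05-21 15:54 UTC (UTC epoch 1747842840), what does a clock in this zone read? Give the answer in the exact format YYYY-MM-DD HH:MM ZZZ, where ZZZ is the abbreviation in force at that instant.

Query: 2025-05-21 15:54 UTC
Rule 3/3 (EEV, +01:30): 2025-03-16 05:34 UTC ≤ query < +∞
15·60 + 54 + 90 = 1044 min
1044 = 0·1440 + 1044; 1044 = 17·60 + 24 → 17:24, same day
→ 2025-05-21 17:24 EEV

2025-05-21 17:24 EEV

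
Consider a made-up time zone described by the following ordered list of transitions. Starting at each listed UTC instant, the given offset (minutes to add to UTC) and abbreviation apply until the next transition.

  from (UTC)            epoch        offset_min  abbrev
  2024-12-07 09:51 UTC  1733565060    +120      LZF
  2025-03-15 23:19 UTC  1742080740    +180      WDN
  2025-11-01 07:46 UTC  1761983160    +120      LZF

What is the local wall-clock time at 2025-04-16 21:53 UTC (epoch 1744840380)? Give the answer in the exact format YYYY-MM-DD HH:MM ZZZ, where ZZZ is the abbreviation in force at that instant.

2025-04-17 00:53 WDN

Query: 2025-04-16 21:53 UTC
Rule 2/3 (WDN, +03:00): 2025-03-15 23:19 UTC ≤ query < 2025-11-01 07:46 UTC
21·60 + 53 + 180 = 1493 min
1493 = 1·1440 + 53; 53 = 0·60 + 53 → 00:53, 2025-04-16 + 1 day = 2025-04-17
→ 2025-04-17 00:53 WDN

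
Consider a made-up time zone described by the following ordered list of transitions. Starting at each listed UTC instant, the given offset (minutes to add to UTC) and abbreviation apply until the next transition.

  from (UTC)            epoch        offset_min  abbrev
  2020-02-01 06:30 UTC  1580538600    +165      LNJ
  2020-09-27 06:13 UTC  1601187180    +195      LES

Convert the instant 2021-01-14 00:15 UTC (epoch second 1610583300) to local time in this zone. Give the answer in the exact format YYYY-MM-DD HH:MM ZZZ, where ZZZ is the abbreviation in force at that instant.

Query: 2021-01-14 00:15 UTC
Rule 2/2 (LES, +03:15): 2020-09-27 06:13 UTC ≤ query < +∞
0·60 + 15 + 195 = 210 min
210 = 0·1440 + 210; 210 = 3·60 + 30 → 03:30, same day
→ 2021-01-14 03:30 LES

2021-01-14 03:30 LES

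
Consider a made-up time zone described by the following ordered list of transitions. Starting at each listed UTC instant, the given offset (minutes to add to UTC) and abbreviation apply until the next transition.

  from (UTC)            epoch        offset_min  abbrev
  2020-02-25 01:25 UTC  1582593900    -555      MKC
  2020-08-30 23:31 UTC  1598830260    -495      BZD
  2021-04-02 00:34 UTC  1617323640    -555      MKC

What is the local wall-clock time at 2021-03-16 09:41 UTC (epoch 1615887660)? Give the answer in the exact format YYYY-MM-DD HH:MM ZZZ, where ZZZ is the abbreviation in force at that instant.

Query: 2021-03-16 09:41 UTC
Rule 2/3 (BZD, -08:15): 2020-08-30 23:31 UTC ≤ query < 2021-04-02 00:34 UTC
9·60 + 41 - 495 = 86 min
86 = 0·1440 + 86; 86 = 1·60 + 26 → 01:26, same day
→ 2021-03-16 01:26 BZD

2021-03-16 01:26 BZD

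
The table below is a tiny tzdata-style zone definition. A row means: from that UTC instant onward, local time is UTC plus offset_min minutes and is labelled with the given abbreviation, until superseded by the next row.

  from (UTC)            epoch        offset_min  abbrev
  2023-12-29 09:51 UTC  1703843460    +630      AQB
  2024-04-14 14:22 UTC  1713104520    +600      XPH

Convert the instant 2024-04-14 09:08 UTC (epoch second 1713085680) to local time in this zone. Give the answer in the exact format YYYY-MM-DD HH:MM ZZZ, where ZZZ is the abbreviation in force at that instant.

2024-04-14 19:38 AQB

Query: 2024-04-14 09:08 UTC
Rule 1/2 (AQB, +10:30): 2023-12-29 09:51 UTC ≤ query < 2024-04-14 14:22 UTC
9·60 + 8 + 630 = 1178 min
1178 = 0·1440 + 1178; 1178 = 19·60 + 38 → 19:38, same day
→ 2024-04-14 19:38 AQB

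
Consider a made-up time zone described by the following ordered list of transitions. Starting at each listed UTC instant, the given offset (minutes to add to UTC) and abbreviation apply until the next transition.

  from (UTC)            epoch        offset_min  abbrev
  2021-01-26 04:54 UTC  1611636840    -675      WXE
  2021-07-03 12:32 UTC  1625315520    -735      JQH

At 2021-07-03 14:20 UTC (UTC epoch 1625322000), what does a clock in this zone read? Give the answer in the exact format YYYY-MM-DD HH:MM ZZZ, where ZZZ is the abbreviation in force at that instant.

2021-07-03 02:05 JQH

Query: 2021-07-03 14:20 UTC
Rule 2/2 (JQH, -12:15): 2021-07-03 12:32 UTC ≤ query < +∞
14·60 + 20 - 735 = 125 min
125 = 0·1440 + 125; 125 = 2·60 + 5 → 02:05, same day
→ 2021-07-03 02:05 JQH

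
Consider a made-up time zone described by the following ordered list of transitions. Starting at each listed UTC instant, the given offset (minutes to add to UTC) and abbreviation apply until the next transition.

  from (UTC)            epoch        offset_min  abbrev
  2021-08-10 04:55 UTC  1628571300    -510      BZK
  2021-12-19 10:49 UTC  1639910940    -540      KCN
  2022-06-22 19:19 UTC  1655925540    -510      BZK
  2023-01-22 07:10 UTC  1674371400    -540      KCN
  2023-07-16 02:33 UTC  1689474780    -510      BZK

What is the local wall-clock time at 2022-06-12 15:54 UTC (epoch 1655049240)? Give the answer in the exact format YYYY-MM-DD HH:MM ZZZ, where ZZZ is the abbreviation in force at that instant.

Query: 2022-06-12 15:54 UTC
Rule 2/5 (KCN, -09:00): 2021-12-19 10:49 UTC ≤ query < 2022-06-22 19:19 UTC
15·60 + 54 - 540 = 414 min
414 = 0·1440 + 414; 414 = 6·60 + 54 → 06:54, same day
→ 2022-06-12 06:54 KCN

2022-06-12 06:54 KCN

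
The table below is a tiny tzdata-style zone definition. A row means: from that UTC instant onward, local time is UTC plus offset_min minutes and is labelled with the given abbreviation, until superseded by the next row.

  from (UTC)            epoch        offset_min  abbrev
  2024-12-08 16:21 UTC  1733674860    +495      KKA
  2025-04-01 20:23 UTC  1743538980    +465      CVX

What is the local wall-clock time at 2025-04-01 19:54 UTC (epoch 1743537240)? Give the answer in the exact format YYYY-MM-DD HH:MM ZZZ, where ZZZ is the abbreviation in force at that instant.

Query: 2025-04-01 19:54 UTC
Rule 1/2 (KKA, +08:15): 2024-12-08 16:21 UTC ≤ query < 2025-04-01 20:23 UTC
19·60 + 54 + 495 = 1689 min
1689 = 1·1440 + 249; 249 = 4·60 + 9 → 04:09, 2025-04-01 + 1 day = 2025-04-02
→ 2025-04-02 04:09 KKA

2025-04-02 04:09 KKA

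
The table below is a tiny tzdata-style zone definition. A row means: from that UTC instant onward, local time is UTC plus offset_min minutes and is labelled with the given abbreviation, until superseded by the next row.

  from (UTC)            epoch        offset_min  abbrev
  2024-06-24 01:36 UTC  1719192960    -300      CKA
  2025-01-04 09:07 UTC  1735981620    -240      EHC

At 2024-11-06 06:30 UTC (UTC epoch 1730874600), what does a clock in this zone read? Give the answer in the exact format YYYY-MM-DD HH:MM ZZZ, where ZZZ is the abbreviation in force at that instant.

2024-11-06 01:30 CKA

Query: 2024-11-06 06:30 UTC
Rule 1/2 (CKA, -05:00): 2024-06-24 01:36 UTC ≤ query < 2025-01-04 09:07 UTC
6·60 + 30 - 300 = 90 min
90 = 0·1440 + 90; 90 = 1·60 + 30 → 01:30, same day
→ 2024-11-06 01:30 CKA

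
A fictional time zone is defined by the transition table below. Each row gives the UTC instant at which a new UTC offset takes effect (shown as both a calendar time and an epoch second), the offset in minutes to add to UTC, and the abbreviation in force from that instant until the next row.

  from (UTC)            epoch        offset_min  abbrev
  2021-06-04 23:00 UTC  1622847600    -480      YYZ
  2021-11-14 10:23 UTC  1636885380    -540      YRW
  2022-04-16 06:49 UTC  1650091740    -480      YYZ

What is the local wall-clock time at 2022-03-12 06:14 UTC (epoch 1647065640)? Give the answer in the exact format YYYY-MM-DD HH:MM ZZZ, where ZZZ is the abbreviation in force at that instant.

Query: 2022-03-12 06:14 UTC
Rule 2/3 (YRW, -09:00): 2021-11-14 10:23 UTC ≤ query < 2022-04-16 06:49 UTC
6·60 + 14 - 540 = -166 min
-166 = -1·1440 + 1274; 1274 = 21·60 + 14 → 21:14, 2022-03-12 - 1 day = 2022-03-11
→ 2022-03-11 21:14 YRW

2022-03-11 21:14 YRW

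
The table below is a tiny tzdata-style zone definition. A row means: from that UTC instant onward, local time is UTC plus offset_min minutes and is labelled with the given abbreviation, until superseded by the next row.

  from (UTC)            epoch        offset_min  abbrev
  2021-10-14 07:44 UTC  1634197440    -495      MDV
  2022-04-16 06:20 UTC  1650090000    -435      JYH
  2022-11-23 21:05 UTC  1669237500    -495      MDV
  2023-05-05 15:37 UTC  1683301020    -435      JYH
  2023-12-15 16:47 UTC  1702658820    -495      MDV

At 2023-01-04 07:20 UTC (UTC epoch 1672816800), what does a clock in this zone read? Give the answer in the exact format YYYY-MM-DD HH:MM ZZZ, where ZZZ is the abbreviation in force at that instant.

Query: 2023-01-04 07:20 UTC
Rule 3/5 (MDV, -08:15): 2022-11-23 21:05 UTC ≤ query < 2023-05-05 15:37 UTC
7·60 + 20 - 495 = -55 min
-55 = -1·1440 + 1385; 1385 = 23·60 + 5 → 23:05, 2023-01-04 - 1 day = 2023-01-03
→ 2023-01-03 23:05 MDV

2023-01-03 23:05 MDV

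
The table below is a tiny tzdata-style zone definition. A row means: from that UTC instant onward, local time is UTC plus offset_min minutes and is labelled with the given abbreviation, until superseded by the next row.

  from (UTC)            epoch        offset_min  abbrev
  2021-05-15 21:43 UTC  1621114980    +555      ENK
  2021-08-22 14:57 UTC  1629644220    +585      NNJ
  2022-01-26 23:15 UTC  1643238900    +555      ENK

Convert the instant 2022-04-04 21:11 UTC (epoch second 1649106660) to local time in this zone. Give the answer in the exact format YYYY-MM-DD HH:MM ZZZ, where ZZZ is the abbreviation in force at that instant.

Query: 2022-04-04 21:11 UTC
Rule 3/3 (ENK, +09:15): 2022-01-26 23:15 UTC ≤ query < +∞
21·60 + 11 + 555 = 1826 min
1826 = 1·1440 + 386; 386 = 6·60 + 26 → 06:26, 2022-04-04 + 1 day = 2022-04-05
→ 2022-04-05 06:26 ENK

2022-04-05 06:26 ENK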